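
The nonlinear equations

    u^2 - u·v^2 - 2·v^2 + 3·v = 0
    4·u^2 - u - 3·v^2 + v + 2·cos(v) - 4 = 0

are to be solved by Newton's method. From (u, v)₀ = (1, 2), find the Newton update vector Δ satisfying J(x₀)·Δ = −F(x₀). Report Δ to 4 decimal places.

(0.4783, -0.6619)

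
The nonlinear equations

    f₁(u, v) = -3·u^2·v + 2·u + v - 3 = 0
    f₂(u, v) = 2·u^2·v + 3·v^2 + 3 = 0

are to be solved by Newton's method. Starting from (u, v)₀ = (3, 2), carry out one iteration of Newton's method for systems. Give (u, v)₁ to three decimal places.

(2.636, 0.591)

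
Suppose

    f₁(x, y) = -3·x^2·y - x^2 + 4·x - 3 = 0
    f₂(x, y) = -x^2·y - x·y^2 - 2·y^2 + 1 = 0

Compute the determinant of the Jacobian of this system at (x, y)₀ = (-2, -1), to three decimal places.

-44.000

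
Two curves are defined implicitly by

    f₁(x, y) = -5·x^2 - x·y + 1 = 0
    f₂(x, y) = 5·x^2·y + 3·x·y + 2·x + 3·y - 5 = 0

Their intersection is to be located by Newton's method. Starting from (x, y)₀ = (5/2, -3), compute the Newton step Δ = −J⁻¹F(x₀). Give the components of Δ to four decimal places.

At (5/2, -3): F = (-22.7500, -125.2500).
Jacobian J = [[-10·x - y, -x], [10·x·y + 3·y + 2, 5·x^2 + 3·x + 3]].
At the point, J = [[-22.0000, -2.5000], [-82.0000, 41.7500]] (det J = -1123.5000).
Solving J·Δ = −F gives Δ = (-1.1241, 0.7922).

(-1.1241, 0.7922)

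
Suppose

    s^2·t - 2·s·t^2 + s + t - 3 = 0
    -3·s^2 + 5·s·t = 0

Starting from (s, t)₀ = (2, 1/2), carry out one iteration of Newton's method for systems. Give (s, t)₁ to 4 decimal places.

(1.6522, 0.8696)

At (2, 1/2): F = (0.5000, -7.0000).
Jacobian J = [[2·s·t - 2·t^2 + 1, s^2 - 4·s·t + 1], [-6·s + 5·t, 5·s]].
At the point, J = [[2.5000, 1.0000], [-9.5000, 10.0000]] (det J = 34.5000).
Solving J·Δ = −F gives Δ = (-0.3478, 0.3696).
Then the next iterate is (s, t)₁ = (1.6522, 0.8696).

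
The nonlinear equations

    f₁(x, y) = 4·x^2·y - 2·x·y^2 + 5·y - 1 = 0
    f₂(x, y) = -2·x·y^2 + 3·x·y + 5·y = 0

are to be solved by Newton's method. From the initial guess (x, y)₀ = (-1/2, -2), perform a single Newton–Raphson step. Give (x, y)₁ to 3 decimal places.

(-0.875, 2.500)

At (-1/2, -2): F = (-9.000, -3.000).
Jacobian J = [[8·x·y - 2·y^2, 4·x^2 - 4·x·y + 5], [-2·y^2 + 3·y, -4·x·y + 3·x + 5]].
At the point, J = [[0.000, 2.000], [-14.000, -0.500]] (det J = 28.000).
Solving J·Δ = −F gives Δ = (-0.375, 4.500).
Then the next iterate is (x, y)₁ = (-0.875, 2.500).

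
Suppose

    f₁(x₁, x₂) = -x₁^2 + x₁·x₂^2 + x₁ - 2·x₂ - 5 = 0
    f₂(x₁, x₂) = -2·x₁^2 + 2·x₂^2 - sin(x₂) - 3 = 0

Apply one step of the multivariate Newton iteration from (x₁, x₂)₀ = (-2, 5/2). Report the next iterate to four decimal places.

(-0.6345, 1.4052)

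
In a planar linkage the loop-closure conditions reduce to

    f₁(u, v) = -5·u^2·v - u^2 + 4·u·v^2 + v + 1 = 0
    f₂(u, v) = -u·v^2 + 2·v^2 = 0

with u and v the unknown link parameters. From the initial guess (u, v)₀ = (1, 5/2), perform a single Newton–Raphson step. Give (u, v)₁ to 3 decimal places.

(1.278, 1.597)

At (1, 5/2): F = (15.000, 6.250).
Jacobian J = [[-10·u·v - 2·u + 4·v^2, -5·u^2 + 8·u·v + 1], [-v^2, -2·u·v + 4·v]].
At the point, J = [[-2.000, 16.000], [-6.250, 5.000]] (det J = 90.000).
Solving J·Δ = −F gives Δ = (0.278, -0.903).
Then the next iterate is (u, v)₁ = (1.278, 1.597).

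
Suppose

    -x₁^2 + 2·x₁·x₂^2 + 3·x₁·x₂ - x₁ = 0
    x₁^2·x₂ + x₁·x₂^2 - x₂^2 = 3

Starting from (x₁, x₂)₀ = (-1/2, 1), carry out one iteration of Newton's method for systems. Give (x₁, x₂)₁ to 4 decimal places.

(-1.1318, -0.5455)

At (-1/2, 1): F = (-2.2500, -4.2500).
Jacobian J = [[-2·x₁ + 2·x₂^2 + 3·x₂ - 1, 4·x₁·x₂ + 3·x₁], [2·x₁·x₂ + x₂^2, x₁^2 + 2·x₁·x₂ - 2·x₂]].
At the point, J = [[5.0000, -3.5000], [0.0000, -2.7500]] (det J = -13.7500).
Solving J·Δ = −F gives Δ = (-0.6318, -1.5455).
Then the next iterate is (x₁, x₂)₁ = (-1.1318, -0.5455).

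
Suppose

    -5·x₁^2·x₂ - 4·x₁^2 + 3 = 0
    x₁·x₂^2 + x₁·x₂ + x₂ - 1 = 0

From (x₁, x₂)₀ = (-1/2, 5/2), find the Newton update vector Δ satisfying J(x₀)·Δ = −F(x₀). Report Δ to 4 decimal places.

(-0.0609, -1.7040)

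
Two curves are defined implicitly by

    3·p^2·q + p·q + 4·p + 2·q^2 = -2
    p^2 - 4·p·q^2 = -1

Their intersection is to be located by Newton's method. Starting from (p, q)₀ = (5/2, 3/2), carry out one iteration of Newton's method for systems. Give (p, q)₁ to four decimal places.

(1.0832, 1.1806)

At (5/2, 3/2): F = (48.3750, -15.2500).
Jacobian J = [[6·p·q + q + 4, 3·p^2 + p + 4·q], [2·p - 4·q^2, -8·p·q]].
At the point, J = [[28.0000, 27.2500], [-4.0000, -30.0000]] (det J = -731.0000).
Solving J·Δ = −F gives Δ = (-1.4168, -0.3194).
Then the next iterate is (p, q)₁ = (1.0832, 1.1806).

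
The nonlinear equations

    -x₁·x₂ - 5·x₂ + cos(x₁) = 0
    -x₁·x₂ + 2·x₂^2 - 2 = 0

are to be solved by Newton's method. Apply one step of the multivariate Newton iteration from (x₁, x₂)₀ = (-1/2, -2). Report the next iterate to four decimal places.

At (-1/2, -2): F = (9.877583, 5.0000).
Jacobian J = [[-x₂ - sin(x₁), -x₁ - 5], [-x₂, -x₁ + 4·x₂]].
At the point, J = [[2.479426, -4.5000], [2.0000, -7.5000]] (det J = -9.595692).
Solving J·Δ = −F gives Δ = (-5.3755, -0.7668).
Then the next iterate is (x₁, x₂)₁ = (-5.8755, -2.7668).

(-5.8755, -2.7668)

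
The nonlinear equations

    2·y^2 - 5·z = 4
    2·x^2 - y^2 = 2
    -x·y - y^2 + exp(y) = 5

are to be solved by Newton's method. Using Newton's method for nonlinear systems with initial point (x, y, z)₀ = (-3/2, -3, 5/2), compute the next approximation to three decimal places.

(-0.526, -0.943, -2.137)

At (-3/2, -3, 5/2): F = (1.500, -6.500, -18.45021).
Jacobian J = [[0, 4·y, -5], [4·x, -2·y, 0], [-y, -x - 2·y + exp(y), 0]].
At the point, J = [[0.000, -12.000, -5.000], [-6.000, 6.000, 0.000], [3.000, 7.54979, 0.000]] (det J = 316.49361).
Solving J·Δ = −F gives Δ = (0.974, 2.057, -4.637).
Then the next iterate is (x, y, z)₁ = (-0.526, -0.943, -2.137).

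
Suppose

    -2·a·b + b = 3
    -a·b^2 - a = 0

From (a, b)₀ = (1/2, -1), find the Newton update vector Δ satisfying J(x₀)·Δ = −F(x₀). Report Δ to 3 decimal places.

(1.500, 4.000)

At (1/2, -1): F = (-3.000, -1.000).
Jacobian J = [[-2·b, -2·a + 1], [-b^2 - 1, -2·a·b]].
At the point, J = [[2.000, 0.000], [-2.000, 1.000]] (det J = 2.000).
Solving J·Δ = −F gives Δ = (1.500, 4.000).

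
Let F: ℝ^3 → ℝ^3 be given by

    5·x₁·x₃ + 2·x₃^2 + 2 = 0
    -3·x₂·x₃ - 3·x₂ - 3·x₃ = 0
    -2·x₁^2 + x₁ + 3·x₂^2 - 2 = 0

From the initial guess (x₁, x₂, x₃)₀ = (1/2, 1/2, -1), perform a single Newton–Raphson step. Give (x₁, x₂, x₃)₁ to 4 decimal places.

(0.6000, 0.9500, -0.3333)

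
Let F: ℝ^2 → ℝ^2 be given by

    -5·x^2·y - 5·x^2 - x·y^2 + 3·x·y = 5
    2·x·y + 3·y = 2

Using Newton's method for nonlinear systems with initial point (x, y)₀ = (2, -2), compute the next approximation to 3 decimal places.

(4.848, 1.913)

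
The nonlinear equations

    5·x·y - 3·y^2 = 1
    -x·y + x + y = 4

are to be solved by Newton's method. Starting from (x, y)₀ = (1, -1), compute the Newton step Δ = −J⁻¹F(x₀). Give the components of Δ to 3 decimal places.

At (1, -1): F = (-9.000, -3.000).
Jacobian J = [[5·y, 5·x - 6·y], [-y + 1, -x + 1]].
At the point, J = [[-5.000, 11.000], [2.000, 0.000]] (det J = -22.000).
Solving J·Δ = −F gives Δ = (1.500, 1.500).

(1.500, 1.500)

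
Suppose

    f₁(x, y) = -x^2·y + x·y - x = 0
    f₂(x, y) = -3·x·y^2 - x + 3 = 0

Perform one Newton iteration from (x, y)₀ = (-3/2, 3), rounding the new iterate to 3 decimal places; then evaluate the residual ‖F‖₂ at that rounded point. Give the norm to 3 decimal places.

14.548

At (-3/2, 3): F = (-9.750, 45.000).
Jacobian J = [[-2·x·y + y - 1, -x^2 + x], [-3·y^2 - 1, -6·x·y]].
At the point, J = [[11.000, -3.750], [-28.000, 27.000]] (det J = 192.000).
Solving J·Δ = −F gives Δ = (0.492, -1.156).
Then the next iterate is (x, y)₁ = (-1.008, 1.844).
Re-evaluating at (-1.008, 1.844): F = (-2.72437, 14.29062), so ‖F‖₂ = 14.548.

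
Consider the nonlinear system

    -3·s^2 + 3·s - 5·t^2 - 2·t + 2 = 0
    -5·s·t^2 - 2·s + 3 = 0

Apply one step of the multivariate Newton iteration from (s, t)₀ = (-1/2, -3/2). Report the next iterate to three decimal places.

(-0.018, -1.069)

At (-1/2, -3/2): F = (-8.500, 9.625).
Jacobian J = [[-6·s + 3, -10·t - 2], [-5·t^2 - 2, -10·s·t]].
At the point, J = [[6.000, 13.000], [-13.250, -7.500]] (det J = 127.250).
Solving J·Δ = −F gives Δ = (0.482, 0.431).
Then the next iterate is (s, t)₁ = (-0.018, -1.069).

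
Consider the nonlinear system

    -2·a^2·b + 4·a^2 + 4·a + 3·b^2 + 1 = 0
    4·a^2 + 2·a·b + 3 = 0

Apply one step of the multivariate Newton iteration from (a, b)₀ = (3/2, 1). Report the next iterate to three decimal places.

(-0.833, 6.889)

At (3/2, 1): F = (14.500, 15.000).
Jacobian J = [[-4·a·b + 8·a + 4, -2·a^2 + 6·b], [8·a + 2·b, 2·a]].
At the point, J = [[10.000, 1.500], [14.000, 3.000]] (det J = 9.000).
Solving J·Δ = −F gives Δ = (-2.333, 5.889).
Then the next iterate is (a, b)₁ = (-0.833, 6.889).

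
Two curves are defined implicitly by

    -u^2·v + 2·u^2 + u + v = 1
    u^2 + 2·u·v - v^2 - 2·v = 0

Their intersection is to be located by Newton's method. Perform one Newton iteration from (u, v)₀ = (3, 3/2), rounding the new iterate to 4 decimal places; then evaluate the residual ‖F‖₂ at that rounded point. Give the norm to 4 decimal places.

At (3, 3/2): F = (8.0000, 12.7500).
Jacobian J = [[-2·u·v + 4·u + 1, -u^2 + 1], [2·u + 2·v, 2·u - 2·v - 2]].
At the point, J = [[4.0000, -8.0000], [9.0000, 1.0000]] (det J = 76.0000).
Solving J·Δ = −F gives Δ = (-1.4474, 0.2763).
Then the next iterate is (u, v)₁ = (1.5526, 1.7763).
Re-evaluating at (1.5526, 1.7763): F = (2.868144, 1.218492), so ‖F‖₂ = 3.1162.

3.1162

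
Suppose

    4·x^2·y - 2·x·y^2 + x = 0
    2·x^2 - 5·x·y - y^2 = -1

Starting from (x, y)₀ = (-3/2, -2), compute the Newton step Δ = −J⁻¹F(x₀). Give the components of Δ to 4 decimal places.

(0.6108, 0.9614)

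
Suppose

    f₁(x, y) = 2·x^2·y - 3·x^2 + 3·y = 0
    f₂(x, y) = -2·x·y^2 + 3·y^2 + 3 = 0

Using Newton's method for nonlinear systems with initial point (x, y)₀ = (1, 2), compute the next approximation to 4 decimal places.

(1.1458, 0.5417)

At (1, 2): F = (7.0000, 7.0000).
Jacobian J = [[4·x·y - 6·x, 2·x^2 + 3], [-2·y^2, -4·x·y + 6·y]].
At the point, J = [[2.0000, 5.0000], [-8.0000, 4.0000]] (det J = 48.0000).
Solving J·Δ = −F gives Δ = (0.1458, -1.4583).
Then the next iterate is (x, y)₁ = (1.1458, 0.5417).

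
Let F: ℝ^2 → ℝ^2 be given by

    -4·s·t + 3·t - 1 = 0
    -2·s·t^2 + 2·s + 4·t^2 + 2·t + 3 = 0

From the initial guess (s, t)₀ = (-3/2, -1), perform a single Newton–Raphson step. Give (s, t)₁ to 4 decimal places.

At (-3/2, -1): F = (-10.0000, 5.0000).
Jacobian J = [[-4·t, -4·s + 3], [-2·t^2 + 2, -4·s·t + 8·t + 2]].
At the point, J = [[4.0000, 9.0000], [0.0000, -12.0000]] (det J = -48.0000).
Solving J·Δ = −F gives Δ = (1.5625, 0.4167).
Then the next iterate is (s, t)₁ = (0.0625, -0.5833).

(0.0625, -0.5833)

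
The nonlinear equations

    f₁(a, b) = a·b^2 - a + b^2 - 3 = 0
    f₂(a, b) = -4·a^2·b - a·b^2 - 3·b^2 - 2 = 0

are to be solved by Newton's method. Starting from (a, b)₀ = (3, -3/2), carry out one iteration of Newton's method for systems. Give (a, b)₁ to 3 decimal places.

(1.933, -1.361)

At (3, -3/2): F = (3.000, 38.500).
Jacobian J = [[b^2 - 1, 2·a·b + 2·b], [-8·a·b - b^2, -4·a^2 - 2·a·b - 6·b]].
At the point, J = [[1.250, -12.000], [33.750, -18.000]] (det J = 382.500).
Solving J·Δ = −F gives Δ = (-1.067, 0.139).
Then the next iterate is (a, b)₁ = (1.933, -1.361).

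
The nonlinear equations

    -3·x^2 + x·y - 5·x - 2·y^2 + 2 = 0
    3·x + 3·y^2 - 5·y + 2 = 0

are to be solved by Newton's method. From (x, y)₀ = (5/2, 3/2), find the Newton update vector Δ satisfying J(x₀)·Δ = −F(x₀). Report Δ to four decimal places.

At (5/2, 3/2): F = (-30.0000, 8.7500).
Jacobian J = [[-6·x + y - 5, x - 4·y], [3, 6·y - 5]].
At the point, J = [[-18.5000, -3.5000], [3.0000, 4.0000]] (det J = -63.5000).
Solving J·Δ = −F gives Δ = (-1.4075, -1.1319).

(-1.4075, -1.1319)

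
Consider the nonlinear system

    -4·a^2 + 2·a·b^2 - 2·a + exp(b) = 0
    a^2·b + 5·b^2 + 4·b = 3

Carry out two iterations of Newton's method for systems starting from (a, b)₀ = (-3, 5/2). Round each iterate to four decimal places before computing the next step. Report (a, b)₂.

(-1.3704, 0.7003)

At (-3, 5/2): F = (-55.317506, 60.7500).
Jacobian J = [[-8·a + 2·b^2 - 2, 4·a·b + exp(b)], [2·a·b, a^2 + 10·b + 4]].
At the point, J = [[34.5000, -17.817506], [-15.0000, 38.0000]] (det J = 1043.737409).
Solving J·Δ = −F gives Δ = (0.9769, -1.2131).
Then the next iterate is (a, b)₁ = (-2.0231, 1.2869).
Round to (-2.0231, 1.2869) and repeat: F = (-15.404951, 15.695354), J = [[17.497023, -6.792567], [-5.207055, 20.961934]].
Δ = (0.6527, -0.5866), so (a, b)₂ = (-1.3704, 0.7003).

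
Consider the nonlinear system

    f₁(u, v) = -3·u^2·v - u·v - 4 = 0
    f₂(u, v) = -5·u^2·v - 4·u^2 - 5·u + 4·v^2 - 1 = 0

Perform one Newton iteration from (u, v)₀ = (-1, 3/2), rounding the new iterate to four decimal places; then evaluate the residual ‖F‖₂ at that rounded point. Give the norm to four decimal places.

At (-1, 3/2): F = (-7.0000, 1.5000).
Jacobian J = [[-6·u·v - v, -3·u^2 - u], [-10·u·v - 8·u - 5, -5·u^2 + 8·v]].
At the point, J = [[7.5000, -2.0000], [18.0000, 7.0000]] (det J = 88.5000).
Solving J·Δ = −F gives Δ = (0.5198, -1.5508).
Then the next iterate is (u, v)₁ = (-0.4802, -0.0508).
Re-evaluating at (-0.4802, -0.0508): F = (-3.989252, 0.547525), so ‖F‖₂ = 4.0267.

4.0267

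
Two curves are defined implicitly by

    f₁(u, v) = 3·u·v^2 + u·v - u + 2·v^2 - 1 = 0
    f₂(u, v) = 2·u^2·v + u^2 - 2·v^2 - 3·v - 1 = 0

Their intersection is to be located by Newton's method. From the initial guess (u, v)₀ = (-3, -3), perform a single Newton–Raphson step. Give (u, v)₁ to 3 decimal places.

(-1.650, -2.463)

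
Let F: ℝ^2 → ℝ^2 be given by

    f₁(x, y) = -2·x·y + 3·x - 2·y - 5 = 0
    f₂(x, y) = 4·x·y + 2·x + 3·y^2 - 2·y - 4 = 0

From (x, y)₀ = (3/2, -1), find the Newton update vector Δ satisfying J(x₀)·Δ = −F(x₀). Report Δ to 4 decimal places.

(-0.9500, -0.0500)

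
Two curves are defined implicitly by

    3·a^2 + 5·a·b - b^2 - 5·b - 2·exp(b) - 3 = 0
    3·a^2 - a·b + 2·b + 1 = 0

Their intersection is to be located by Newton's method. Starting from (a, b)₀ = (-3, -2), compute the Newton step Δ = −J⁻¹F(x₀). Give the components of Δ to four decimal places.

(1.4776, 1.1282)

At (-3, -2): F = (59.729329, 18.0000).
Jacobian J = [[6·a + 5·b, 5·a - 2·b - 2·exp(b) - 5], [6·a - b, -a + 2]].
At the point, J = [[-28.0000, -16.270671], [-16.0000, 5.0000]] (det J = -400.330729).
Solving J·Δ = −F gives Δ = (1.4776, 1.1282).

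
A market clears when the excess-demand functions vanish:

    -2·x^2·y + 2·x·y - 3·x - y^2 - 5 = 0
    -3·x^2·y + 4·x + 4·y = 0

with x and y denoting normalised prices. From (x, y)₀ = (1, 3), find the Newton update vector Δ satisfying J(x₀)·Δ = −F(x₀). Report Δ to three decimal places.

(0.269, -3.237)

At (1, 3): F = (-17.000, 7.000).
Jacobian J = [[-4·x·y + 2·y - 3, -2·x^2 + 2·x - 2·y], [-6·x·y + 4, -3·x^2 + 4]].
At the point, J = [[-9.000, -6.000], [-14.000, 1.000]] (det J = -93.000).
Solving J·Δ = −F gives Δ = (0.269, -3.237).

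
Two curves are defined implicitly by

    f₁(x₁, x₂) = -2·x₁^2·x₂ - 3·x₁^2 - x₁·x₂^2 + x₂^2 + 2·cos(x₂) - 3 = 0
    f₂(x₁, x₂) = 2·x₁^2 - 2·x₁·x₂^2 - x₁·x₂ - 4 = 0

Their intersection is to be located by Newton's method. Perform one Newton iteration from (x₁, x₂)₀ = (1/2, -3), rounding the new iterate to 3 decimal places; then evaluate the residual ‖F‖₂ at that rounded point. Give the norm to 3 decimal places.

At (1/2, -3): F = (0.27002, -11.000).
Jacobian J = [[-4·x₁·x₂ - 6·x₁ - x₂^2, -2·x₁^2 - 2·x₁·x₂ + 2·x₂ - 2·sin(x₂)], [4·x₁ - 2·x₂^2 - x₂, -4·x₁·x₂ - x₁]].
At the point, J = [[-6.000, -3.21776], [-13.000, 5.500]] (det J = -74.83088).
Solving J·Δ = −F gives Δ = (-0.453, 0.929).
Then the next iterate is (x₁, x₂)₁ = (0.047, -2.071).
Re-evaluating at (0.047, -2.071): F = (0.13077, -4.30141), so ‖F‖₂ = 4.303.

4.303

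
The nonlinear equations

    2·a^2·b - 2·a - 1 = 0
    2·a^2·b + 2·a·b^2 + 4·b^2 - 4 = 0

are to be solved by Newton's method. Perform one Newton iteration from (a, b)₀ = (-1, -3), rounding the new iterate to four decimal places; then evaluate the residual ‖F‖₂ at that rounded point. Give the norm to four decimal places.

1.3631

At (-1, -3): F = (-5.0000, 8.0000).
Jacobian J = [[4·a·b - 2, 2·a^2], [4·a·b + 2·b^2, 2·a^2 + 4·a·b + 8·b]].
At the point, J = [[10.0000, 2.0000], [30.0000, -10.0000]] (det J = -160.0000).
Solving J·Δ = −F gives Δ = (0.2125, 1.4375).
Then the next iterate is (a, b)₁ = (-0.7875, -1.5625).
Re-evaluating at (-0.7875, -1.5625): F = (-1.362988, -0.017578), so ‖F‖₂ = 1.3631.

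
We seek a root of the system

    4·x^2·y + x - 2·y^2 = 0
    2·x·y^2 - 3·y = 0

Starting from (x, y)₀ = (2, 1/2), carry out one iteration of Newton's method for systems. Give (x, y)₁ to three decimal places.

(-6.250, 5.125)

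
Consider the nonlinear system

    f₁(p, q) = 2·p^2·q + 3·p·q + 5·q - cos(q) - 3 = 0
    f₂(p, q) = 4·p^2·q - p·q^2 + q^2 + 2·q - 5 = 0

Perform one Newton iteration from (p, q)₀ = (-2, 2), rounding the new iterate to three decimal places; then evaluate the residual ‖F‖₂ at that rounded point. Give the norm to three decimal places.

8.439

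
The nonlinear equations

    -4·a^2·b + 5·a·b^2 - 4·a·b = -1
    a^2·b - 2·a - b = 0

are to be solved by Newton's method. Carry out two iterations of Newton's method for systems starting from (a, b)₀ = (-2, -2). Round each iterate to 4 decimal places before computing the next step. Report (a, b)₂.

At (-2, -2): F = (-23.0000, -2.0000).
Jacobian J = [[-8·a·b + 5·b^2 - 4·b, -4·a^2 + 10·a·b - 4·a], [2·a·b - 2, a^2 - 1]].
At the point, J = [[-4.0000, 32.0000], [6.0000, 3.0000]] (det J = -204.0000).
Solving J·Δ = −F gives Δ = (-0.0245, 0.7157).
Then the next iterate is (a, b)₁ = (-2.0245, -1.2843).
Round to (-2.0245, -1.2843) and repeat: F = (-5.041252, 0.069468), J = [[-7.416190, 17.704253], [3.200131, 3.098600]].
Δ = (-0.2116, 0.1961), so (a, b)₂ = (-2.2361, -1.0882).

(-2.2361, -1.0882)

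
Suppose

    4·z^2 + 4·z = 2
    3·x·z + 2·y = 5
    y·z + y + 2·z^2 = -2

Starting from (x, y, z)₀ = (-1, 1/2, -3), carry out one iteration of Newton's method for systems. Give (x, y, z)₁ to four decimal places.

(-0.1056, 3.6750, -1.9000)

At (-1, 1/2, -3): F = (22.0000, 5.0000, 19.0000).
Jacobian J = [[0, 0, 8·z + 4], [3·z, 2, 3·x], [0, z + 1, y + 4·z]].
At the point, J = [[0.0000, 0.0000, -20.0000], [-9.0000, 2.0000, -3.0000], [0.0000, -2.0000, -11.5000]] (det J = -360.0000).
Solving J·Δ = −F gives Δ = (0.8944, 3.1750, 1.1000).
Then the next iterate is (x, y, z)₁ = (-0.1056, 3.6750, -1.9000).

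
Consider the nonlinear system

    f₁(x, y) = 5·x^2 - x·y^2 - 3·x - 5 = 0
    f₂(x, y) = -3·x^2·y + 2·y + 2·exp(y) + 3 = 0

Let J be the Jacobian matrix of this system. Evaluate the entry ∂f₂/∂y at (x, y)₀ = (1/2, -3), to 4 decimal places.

∂f₂/∂y = -3·x^2 + 2·exp(y) + 2.
At (1/2, -3) this is 1.3496.

1.3496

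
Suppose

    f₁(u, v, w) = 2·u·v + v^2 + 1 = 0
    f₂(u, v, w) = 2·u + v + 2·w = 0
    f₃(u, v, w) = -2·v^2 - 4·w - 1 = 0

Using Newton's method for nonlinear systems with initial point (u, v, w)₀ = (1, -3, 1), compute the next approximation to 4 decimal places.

At (1, -3, 1): F = (4.0000, 1.0000, -23.0000).
Jacobian J = [[2·v, 2·u + 2·v, 0], [2, 1, 2], [0, -4·v, -4]].
At the point, J = [[-6.0000, -4.0000, 0.0000], [2.0000, 1.0000, 2.0000], [0.0000, 12.0000, -4.0000]] (det J = 136.0000).
Solving J·Δ = −F gives Δ = (-0.4118, 1.6176, -0.8971).
Then the next iterate is (u, v, w)₁ = (0.5882, -1.3824, 0.1029).

(0.5882, -1.3824, 0.1029)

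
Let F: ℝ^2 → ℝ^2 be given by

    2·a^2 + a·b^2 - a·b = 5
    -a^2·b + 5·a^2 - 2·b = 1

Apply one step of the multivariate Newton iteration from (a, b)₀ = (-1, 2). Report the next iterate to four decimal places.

At (-1, 2): F = (-5.0000, -2.0000).
Jacobian J = [[4·a + b^2 - b, 2·a·b - a], [-2·a·b + 10·a, -a^2 - 2]].
At the point, J = [[-2.0000, -3.0000], [-6.0000, -3.0000]] (det J = -12.0000).
Solving J·Δ = −F gives Δ = (0.7500, -2.1667).
Then the next iterate is (a, b)₁ = (-0.2500, -0.1667).

(-0.2500, -0.1667)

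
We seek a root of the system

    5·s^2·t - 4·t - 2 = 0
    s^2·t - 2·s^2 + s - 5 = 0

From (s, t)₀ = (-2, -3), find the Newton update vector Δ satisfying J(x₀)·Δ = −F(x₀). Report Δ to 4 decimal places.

(2.4167, -5.9375)

At (-2, -3): F = (-50.0000, -27.0000).
Jacobian J = [[10·s·t, 5·s^2 - 4], [2·s·t - 4·s + 1, s^2]].
At the point, J = [[60.0000, 16.0000], [21.0000, 4.0000]] (det J = -96.0000).
Solving J·Δ = −F gives Δ = (2.4167, -5.9375).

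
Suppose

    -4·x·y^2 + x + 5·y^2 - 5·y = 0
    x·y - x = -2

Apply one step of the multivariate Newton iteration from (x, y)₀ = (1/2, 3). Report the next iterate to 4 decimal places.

(-0.2529, 0.0115)

At (1/2, 3): F = (12.5000, 3.0000).
Jacobian J = [[-4·y^2 + 1, -8·x·y + 10·y - 5], [y - 1, x]].
At the point, J = [[-35.0000, 13.0000], [2.0000, 0.5000]] (det J = -43.5000).
Solving J·Δ = −F gives Δ = (-0.7529, -2.9885).
Then the next iterate is (x, y)₁ = (-0.2529, 0.0115).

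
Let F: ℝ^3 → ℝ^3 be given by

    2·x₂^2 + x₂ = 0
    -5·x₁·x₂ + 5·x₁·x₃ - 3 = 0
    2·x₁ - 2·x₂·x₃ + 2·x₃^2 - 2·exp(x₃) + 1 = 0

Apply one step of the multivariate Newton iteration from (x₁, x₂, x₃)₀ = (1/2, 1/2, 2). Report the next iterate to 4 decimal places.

(0.5205, 0.1667, 1.3053)

At (1/2, 1/2, 2): F = (1.0000, 0.7500, -6.778112).
Jacobian J = [[0, 4·x₂ + 1, 0], [-5·x₂ + 5·x₃, -5·x₁, 5·x₁], [2, -2·x₃, -2·x₂ + 4·x₃ - 2·exp(x₃)]].
At the point, J = [[0.0000, 3.0000, 0.0000], [7.5000, -2.5000, 2.5000], [2.0000, -4.0000, -7.778112]] (det J = 190.007524).
Solving J·Δ = −F gives Δ = (0.0205, -0.3333, -0.6947).
Then the next iterate is (x₁, x₂, x₃)₁ = (0.5205, 0.1667, 1.3053).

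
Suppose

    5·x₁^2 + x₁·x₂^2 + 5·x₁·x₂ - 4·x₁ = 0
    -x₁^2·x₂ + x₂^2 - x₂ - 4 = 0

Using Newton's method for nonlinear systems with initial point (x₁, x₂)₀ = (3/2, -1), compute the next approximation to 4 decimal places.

(1.5560, -0.9204)

At (3/2, -1): F = (-0.7500, 0.2500).
Jacobian J = [[10·x₁ + x₂^2 + 5·x₂ - 4, 2·x₁·x₂ + 5·x₁], [-2·x₁·x₂, -x₁^2 + 2·x₂ - 1]].
At the point, J = [[7.0000, 4.5000], [3.0000, -5.2500]] (det J = -50.2500).
Solving J·Δ = −F gives Δ = (0.0560, 0.0796).
Then the next iterate is (x₁, x₂)₁ = (1.5560, -0.9204).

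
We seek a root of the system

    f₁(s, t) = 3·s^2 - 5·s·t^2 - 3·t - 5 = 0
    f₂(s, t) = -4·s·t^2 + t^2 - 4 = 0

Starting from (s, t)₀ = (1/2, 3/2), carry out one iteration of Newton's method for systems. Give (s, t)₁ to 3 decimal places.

(0.177, 0.384)

At (1/2, 3/2): F = (-14.375, -6.250).
Jacobian J = [[6·s - 5·t^2, -10·s·t - 3], [-4·t^2, -8·s·t + 2·t]].
At the point, J = [[-8.250, -10.500], [-9.000, -3.000]] (det J = -69.750).
Solving J·Δ = −F gives Δ = (-0.323, -1.116).
Then the next iterate is (s, t)₁ = (0.177, 0.384).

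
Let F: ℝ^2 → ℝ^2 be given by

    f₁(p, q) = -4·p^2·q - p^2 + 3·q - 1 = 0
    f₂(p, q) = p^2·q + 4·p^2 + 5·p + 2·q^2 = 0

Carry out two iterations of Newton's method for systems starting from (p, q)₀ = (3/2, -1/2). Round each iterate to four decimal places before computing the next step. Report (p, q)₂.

At (3/2, -1/2): F = (-0.2500, 15.8750).
Jacobian J = [[-8·p·q - 2·p, -4·p^2 + 3], [2·p·q + 8·p + 5, p^2 + 4·q]].
At the point, J = [[3.0000, -6.0000], [15.5000, 0.2500]] (det J = 93.7500).
Solving J·Δ = −F gives Δ = (-1.0153, -0.5493).
Then the next iterate is (p, q)₁ = (0.4847, -1.0493).
Round to (0.4847, -1.0493) and repeat: F = (-3.396769, 5.318781), J = [[3.099366, 2.060264], [7.860409, -3.962266]].
Δ = (0.0878, 1.5166), so (p, q)₂ = (0.5725, 0.4673).

(0.5725, 0.4673)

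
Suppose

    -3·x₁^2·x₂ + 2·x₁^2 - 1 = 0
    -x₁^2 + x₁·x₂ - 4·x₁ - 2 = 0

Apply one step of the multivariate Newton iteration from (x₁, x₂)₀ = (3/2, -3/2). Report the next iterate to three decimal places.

At (3/2, -3/2): F = (13.625, -12.500).
Jacobian J = [[-6·x₁·x₂ + 4·x₁, -3·x₁^2], [-2·x₁ + x₂ - 4, x₁]].
At the point, J = [[19.500, -6.750], [-8.500, 1.500]] (det J = -28.125).
Solving J·Δ = −F gives Δ = (-2.273, -4.549).
Then the next iterate is (x₁, x₂)₁ = (-0.773, -6.049).

(-0.773, -6.049)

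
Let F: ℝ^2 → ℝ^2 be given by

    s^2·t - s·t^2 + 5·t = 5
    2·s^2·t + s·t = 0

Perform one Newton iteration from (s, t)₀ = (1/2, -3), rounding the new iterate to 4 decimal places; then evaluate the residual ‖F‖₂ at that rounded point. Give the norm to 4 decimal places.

4.6231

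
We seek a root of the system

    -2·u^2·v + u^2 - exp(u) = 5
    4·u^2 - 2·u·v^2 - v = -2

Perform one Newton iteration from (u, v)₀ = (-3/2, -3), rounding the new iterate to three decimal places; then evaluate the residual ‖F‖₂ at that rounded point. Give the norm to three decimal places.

13.780

At (-3/2, -3): F = (10.52687, 41.000).
Jacobian J = [[-4·u·v + 2·u - exp(u), -2·u^2], [8·u - 2·v^2, -4·u·v - 1]].
At the point, J = [[-21.22313, -4.500], [-30.000, -19.000]] (det J = 268.23947).
Solving J·Δ = −F gives Δ = (0.058, 2.067).
Then the next iterate is (u, v)₁ = (-1.442, -0.933).
Re-evaluating at (-1.442, -0.933): F = (0.72300, 13.76095), so ‖F‖₂ = 13.780.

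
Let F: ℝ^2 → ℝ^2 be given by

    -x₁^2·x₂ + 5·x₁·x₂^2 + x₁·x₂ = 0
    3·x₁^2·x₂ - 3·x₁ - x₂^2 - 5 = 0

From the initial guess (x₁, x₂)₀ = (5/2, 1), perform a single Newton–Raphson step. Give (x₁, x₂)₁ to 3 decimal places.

At (5/2, 1): F = (8.750, 5.250).
Jacobian J = [[-2·x₁·x₂ + 5·x₂^2 + x₂, -x₁^2 + 10·x₁·x₂ + x₁], [6·x₁·x₂ - 3, 3·x₁^2 - 2·x₂]].
At the point, J = [[1.000, 21.250], [12.000, 16.750]] (det J = -238.250).
Solving J·Δ = −F gives Δ = (0.147, -0.419).
Then the next iterate is (x₁, x₂)₁ = (2.647, 0.581).

(2.647, 0.581)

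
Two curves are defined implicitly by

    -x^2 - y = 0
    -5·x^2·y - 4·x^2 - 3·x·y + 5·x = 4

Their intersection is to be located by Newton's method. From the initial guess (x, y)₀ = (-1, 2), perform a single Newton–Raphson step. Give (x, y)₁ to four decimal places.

(-0.5217, -0.0435)

At (-1, 2): F = (-3.0000, -17.0000).
Jacobian J = [[-2·x, -1], [-10·x·y - 8·x - 3·y + 5, -5·x^2 - 3·x]].
At the point, J = [[2.0000, -1.0000], [27.0000, -2.0000]] (det J = 23.0000).
Solving J·Δ = −F gives Δ = (0.4783, -2.0435).
Then the next iterate is (x, y)₁ = (-0.5217, -0.0435).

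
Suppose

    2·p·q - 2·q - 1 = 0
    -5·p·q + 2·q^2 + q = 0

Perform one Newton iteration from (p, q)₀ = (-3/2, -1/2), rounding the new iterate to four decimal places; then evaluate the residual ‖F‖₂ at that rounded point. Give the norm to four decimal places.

At (-3/2, -1/2): F = (1.5000, -3.7500).
Jacobian J = [[2·q, 2·p - 2], [-5·q, -5·p + 4·q + 1]].
At the point, J = [[-1.0000, -5.0000], [2.5000, 6.5000]] (det J = 6.0000).
Solving J·Δ = −F gives Δ = (1.5000, 0.0000).
Then the next iterate is (p, q)₁ = (0.0000, -0.5000).
Re-evaluating at (0.0000, -0.5000): F = (0.0000, 0.0000), so ‖F‖₂ = 0.0000.

0.0000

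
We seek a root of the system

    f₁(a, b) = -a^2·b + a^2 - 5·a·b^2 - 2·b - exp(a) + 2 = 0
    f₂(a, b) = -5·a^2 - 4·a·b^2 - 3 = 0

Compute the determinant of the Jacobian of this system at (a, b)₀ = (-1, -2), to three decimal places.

J = [[-2·a·b + 2·a - 5·b^2 - exp(a), -a^2 - 10·a·b - 2], [-10·a - 4·b^2, -8·a·b]].
At the point, J = [[-26.36788, -23.000], [-6.000, -16.000]].
det J = 283.886.

283.886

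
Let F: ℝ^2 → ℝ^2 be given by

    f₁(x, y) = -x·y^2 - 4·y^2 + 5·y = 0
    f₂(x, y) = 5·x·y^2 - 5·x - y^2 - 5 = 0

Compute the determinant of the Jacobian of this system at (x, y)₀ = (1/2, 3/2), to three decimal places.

J = [[-y^2, -2·x·y - 8·y + 5], [5·y^2 - 5, 10·x·y - 2·y]].
At the point, J = [[-2.250, -8.500], [6.250, 4.500]].
det J = 43.000.

43.000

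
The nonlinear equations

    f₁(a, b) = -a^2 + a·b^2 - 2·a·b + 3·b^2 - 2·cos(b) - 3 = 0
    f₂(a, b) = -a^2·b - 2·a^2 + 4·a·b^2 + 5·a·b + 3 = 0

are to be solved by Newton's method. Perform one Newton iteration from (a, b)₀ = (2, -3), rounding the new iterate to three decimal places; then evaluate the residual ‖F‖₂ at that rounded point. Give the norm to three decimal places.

9.387

At (2, -3): F = (51.97998, 49.000).
Jacobian J = [[-2·a + b^2 - 2·b, 2·a·b - 2·a + 6·b + 2·sin(b)], [-2·a·b - 4·a + 4·b^2 + 5·b, -a^2 + 8·a·b + 5·a]].
At the point, J = [[11.000, -34.28224], [25.000, -42.000]] (det J = 395.05600).
Solving J·Δ = −F gives Δ = (1.274, 1.925).
Then the next iterate is (a, b)₁ = (3.274, -1.075).
Re-evaluating at (3.274, -1.075): F = (-0.38105, -9.37883), so ‖F‖₂ = 9.387.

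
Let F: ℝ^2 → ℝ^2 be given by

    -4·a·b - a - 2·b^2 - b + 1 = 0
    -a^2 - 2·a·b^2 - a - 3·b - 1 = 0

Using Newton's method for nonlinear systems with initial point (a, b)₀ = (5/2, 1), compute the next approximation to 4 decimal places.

(1.0864, 0.5045)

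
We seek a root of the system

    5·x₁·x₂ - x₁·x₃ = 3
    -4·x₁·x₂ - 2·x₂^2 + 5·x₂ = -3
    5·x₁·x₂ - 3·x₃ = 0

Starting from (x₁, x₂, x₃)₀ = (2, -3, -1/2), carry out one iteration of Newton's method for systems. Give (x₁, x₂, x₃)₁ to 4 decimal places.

At (2, -3, -1/2): F = (-32.0000, -6.0000, -28.5000).
Jacobian J = [[5·x₂ - x₃, 5·x₁, -x₁], [-4·x₂, -4·x₁ - 4·x₂ + 5, 0], [5·x₂, 5·x₁, -3]].
At the point, J = [[-14.5000, 10.0000, -2.0000], [12.0000, 9.0000, 0.0000], [-15.0000, 10.0000, -3.0000]] (det J = 241.5000).
Solving J·Δ = −F gives Δ = (-1.2050, 2.2733, 4.1025).
Then the next iterate is (x₁, x₂, x₃)₁ = (0.7950, -0.7267, 3.6025).

(0.7950, -0.7267, 3.6025)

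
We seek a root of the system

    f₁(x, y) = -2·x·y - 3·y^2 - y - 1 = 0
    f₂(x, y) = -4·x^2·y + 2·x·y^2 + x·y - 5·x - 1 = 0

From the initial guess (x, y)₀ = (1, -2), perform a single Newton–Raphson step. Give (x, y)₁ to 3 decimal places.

At (1, -2): F = (-7.000, 8.000).
Jacobian J = [[-2·y, -2·x - 6·y - 1], [-8·x·y + 2·y^2 + y - 5, -4·x^2 + 4·x·y + x]].
At the point, J = [[4.000, 9.000], [17.000, -11.000]] (det J = -197.000).
Solving J·Δ = −F gives Δ = (0.025, 0.766).
Then the next iterate is (x, y)₁ = (1.025, -1.234).

(1.025, -1.234)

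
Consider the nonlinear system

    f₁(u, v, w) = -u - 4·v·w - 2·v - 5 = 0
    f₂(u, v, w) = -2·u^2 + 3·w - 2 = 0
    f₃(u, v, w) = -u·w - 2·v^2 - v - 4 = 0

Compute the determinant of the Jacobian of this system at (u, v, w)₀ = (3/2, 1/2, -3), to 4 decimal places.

-45.0000

J = [[-1, -4·w - 2, -4·v], [-4·u, 0, 3], [-w, -4·v - 1, -u]].
At the point, J = [[-1.0000, 10.0000, -2.0000], [-6.0000, 0.0000, 3.0000], [3.0000, -3.0000, -1.5000]].
det J = -45.0000.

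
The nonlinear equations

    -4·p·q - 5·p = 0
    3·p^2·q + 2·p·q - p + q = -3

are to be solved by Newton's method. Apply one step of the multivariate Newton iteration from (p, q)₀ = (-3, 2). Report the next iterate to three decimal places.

(-5.345, -3.791)

At (-3, 2): F = (39.000, 50.000).
Jacobian J = [[-4·q - 5, -4·p], [6·p·q + 2·q - 1, 3·p^2 + 2·p + 1]].
At the point, J = [[-13.000, 12.000], [-33.000, 22.000]] (det J = 110.000).
Solving J·Δ = −F gives Δ = (-2.345, -5.791).
Then the next iterate is (p, q)₁ = (-5.345, -3.791).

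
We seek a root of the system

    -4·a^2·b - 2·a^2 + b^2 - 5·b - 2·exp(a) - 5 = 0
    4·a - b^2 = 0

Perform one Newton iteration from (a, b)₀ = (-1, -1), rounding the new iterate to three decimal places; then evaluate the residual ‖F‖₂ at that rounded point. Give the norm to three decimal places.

At (-1, -1): F = (2.26424, -5.000).
Jacobian J = [[-8·a·b - 4·a - 2·exp(a), -4·a^2 + 2·b - 5], [4, -2·b]].
At the point, J = [[-4.73576, -11.000], [4.000, 2.000]] (det J = 34.52848).
Solving J·Δ = −F gives Δ = (1.462, -0.423).
Then the next iterate is (a, b)₁ = (0.462, -1.423).
Re-evaluating at (0.462, -1.423): F = (1.75347, -0.17693), so ‖F‖₂ = 1.762.

1.762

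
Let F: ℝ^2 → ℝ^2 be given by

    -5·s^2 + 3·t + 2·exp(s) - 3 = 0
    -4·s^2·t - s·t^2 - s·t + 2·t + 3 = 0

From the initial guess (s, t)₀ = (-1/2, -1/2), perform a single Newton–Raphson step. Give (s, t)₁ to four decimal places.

At (-1/2, -1/2): F = (-4.536939, 2.3750).
Jacobian J = [[-10·s + 2·exp(s), 3], [-8·s·t - t^2 - t, -4·s^2 - 2·s·t - s + 2]].
At the point, J = [[6.213061, 3.0000], [-1.7500, 1.0000]] (det J = 11.463061).
Solving J·Δ = −F gives Δ = (1.0173, -0.5946).
Then the next iterate is (s, t)₁ = (0.5173, -1.0946).

(0.5173, -1.0946)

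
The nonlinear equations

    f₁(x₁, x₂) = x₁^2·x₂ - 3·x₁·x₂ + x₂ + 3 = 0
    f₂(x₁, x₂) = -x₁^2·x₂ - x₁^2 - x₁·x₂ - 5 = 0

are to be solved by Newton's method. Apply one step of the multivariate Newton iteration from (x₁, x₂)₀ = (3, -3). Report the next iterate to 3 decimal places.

(3.237, -0.871)

At (3, -3): F = (0.000, 22.000).
Jacobian J = [[2·x₁·x₂ - 3·x₂, x₁^2 - 3·x₁ + 1], [-2·x₁·x₂ - 2·x₁ - x₂, -x₁^2 - x₁]].
At the point, J = [[-9.000, 1.000], [15.000, -12.000]] (det J = 93.000).
Solving J·Δ = −F gives Δ = (0.237, 2.129).
Then the next iterate is (x₁, x₂)₁ = (3.237, -0.871).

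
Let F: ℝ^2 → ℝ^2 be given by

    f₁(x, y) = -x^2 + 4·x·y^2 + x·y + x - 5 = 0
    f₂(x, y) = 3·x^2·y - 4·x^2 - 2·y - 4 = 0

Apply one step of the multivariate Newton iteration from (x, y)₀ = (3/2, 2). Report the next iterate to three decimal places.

At (3/2, 2): F = (21.250, -3.500).
Jacobian J = [[-2·x + 4·y^2 + y + 1, 8·x·y + x], [6·x·y - 8·x, 3·x^2 - 2]].
At the point, J = [[16.000, 25.500], [6.000, 4.750]] (det J = -77.000).
Solving J·Δ = −F gives Δ = (2.470, -2.383).
Then the next iterate is (x, y)₁ = (3.970, -0.383).

(3.970, -0.383)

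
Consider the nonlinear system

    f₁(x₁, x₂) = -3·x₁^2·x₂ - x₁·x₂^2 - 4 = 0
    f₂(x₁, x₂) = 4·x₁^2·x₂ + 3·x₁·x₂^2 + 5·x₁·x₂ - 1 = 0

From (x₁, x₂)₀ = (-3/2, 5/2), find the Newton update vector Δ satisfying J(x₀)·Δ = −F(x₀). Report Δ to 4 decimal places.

At (-3/2, 5/2): F = (-11.5000, -25.3750).
Jacobian J = [[-6·x₁·x₂ - x₂^2, -3·x₁^2 - 2·x₁·x₂], [8·x₁·x₂ + 3·x₂^2 + 5·x₂, 4·x₁^2 + 6·x₁·x₂ + 5·x₁]].
At the point, J = [[16.2500, 0.7500], [1.2500, -21.0000]] (det J = -342.1875).
Solving J·Δ = −F gives Δ = (0.7614, -1.1630).

(0.7614, -1.1630)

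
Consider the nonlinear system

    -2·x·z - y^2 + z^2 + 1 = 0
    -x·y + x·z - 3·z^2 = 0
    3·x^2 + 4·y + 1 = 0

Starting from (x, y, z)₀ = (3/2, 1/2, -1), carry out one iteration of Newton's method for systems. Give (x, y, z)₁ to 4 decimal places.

At (3/2, 1/2, -1): F = (4.7500, -5.2500, 9.7500).
Jacobian J = [[-2·z, -2·y, -2·x + 2·z], [-y + z, -x, x - 6·z], [6·x, 4, 0]].
At the point, J = [[2.0000, -1.0000, -5.0000], [-1.5000, -1.5000, 7.5000], [9.0000, 4.0000, 0.0000]] (det J = -165.0000).
Solving J·Δ = −F gives Δ = (-1.1136, 0.0682, 0.4909).
Then the next iterate is (x, y, z)₁ = (0.3864, 0.5682, -0.5091).

(0.3864, 0.5682, -0.5091)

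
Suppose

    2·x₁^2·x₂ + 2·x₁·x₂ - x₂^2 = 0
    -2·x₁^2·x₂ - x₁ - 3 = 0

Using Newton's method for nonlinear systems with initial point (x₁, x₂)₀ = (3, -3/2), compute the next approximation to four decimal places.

(4.5000, 1.0833)

At (3, -3/2): F = (-38.2500, 21.0000).
Jacobian J = [[4·x₁·x₂ + 2·x₂, 2·x₁^2 + 2·x₁ - 2·x₂], [-4·x₁·x₂ - 1, -2·x₁^2]].
At the point, J = [[-21.0000, 27.0000], [17.0000, -18.0000]] (det J = -81.0000).
Solving J·Δ = −F gives Δ = (1.5000, 2.5833).
Then the next iterate is (x₁, x₂)₁ = (4.5000, 1.0833).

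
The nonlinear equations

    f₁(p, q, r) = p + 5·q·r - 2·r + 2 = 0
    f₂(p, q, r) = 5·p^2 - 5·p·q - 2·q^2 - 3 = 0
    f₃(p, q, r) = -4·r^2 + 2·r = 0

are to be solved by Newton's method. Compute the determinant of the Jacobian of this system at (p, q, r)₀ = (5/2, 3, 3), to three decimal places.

3839.000

J = [[1, 5·r, 5·q - 2], [10·p - 5·q, -5·p - 4·q, 0], [0, 0, -8·r + 2]].
At the point, J = [[1.000, 15.000, 13.000], [10.000, -24.500, 0.000], [0.000, 0.000, -22.000]].
det J = 3839.000.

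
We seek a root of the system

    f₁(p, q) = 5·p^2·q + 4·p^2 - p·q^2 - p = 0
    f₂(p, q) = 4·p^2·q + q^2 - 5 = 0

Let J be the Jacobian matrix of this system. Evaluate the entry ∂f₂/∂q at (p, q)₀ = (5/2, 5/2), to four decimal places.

30.0000

∂f₂/∂q = 4·p^2 + 2·q.
At (5/2, 5/2) this is 30.0000.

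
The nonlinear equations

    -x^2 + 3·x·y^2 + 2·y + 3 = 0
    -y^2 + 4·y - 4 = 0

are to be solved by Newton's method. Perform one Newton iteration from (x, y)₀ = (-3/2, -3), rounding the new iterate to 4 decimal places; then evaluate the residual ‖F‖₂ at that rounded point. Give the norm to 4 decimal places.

8.3347

At (-3/2, -3): F = (-45.7500, -25.0000).
Jacobian J = [[-2·x + 3·y^2, 6·x·y + 2], [0, -2·y + 4]].
At the point, J = [[30.0000, 29.0000], [0.0000, 10.0000]] (det J = 300.0000).
Solving J·Δ = −F gives Δ = (-0.8917, 2.5000).
Then the next iterate is (x, y)₁ = (-2.3917, -0.5000).
Re-evaluating at (-2.3917, -0.5000): F = (-5.514004, -6.2500), so ‖F‖₂ = 8.3347.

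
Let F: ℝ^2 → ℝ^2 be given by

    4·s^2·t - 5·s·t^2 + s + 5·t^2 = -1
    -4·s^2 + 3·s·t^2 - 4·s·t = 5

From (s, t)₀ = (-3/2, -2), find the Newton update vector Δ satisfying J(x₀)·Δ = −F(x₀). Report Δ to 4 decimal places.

At (-3/2, -2): F = (31.5000, -44.0000).
Jacobian J = [[8·s·t - 5·t^2 + 1, 4·s^2 - 10·s·t + 10·t], [-8·s + 3·t^2 - 4·t, 6·s·t - 4·s]].
At the point, J = [[5.0000, -41.0000], [32.0000, 24.0000]] (det J = 1432.0000).
Solving J·Δ = −F gives Δ = (0.7318, 0.8575).

(0.7318, 0.8575)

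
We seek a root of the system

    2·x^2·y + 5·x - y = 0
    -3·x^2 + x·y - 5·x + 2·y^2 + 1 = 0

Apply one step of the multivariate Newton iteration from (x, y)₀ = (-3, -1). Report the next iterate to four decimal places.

At (-3, -1): F = (-32.0000, -6.0000).
Jacobian J = [[4·x·y + 5, 2·x^2 - 1], [-6·x + y - 5, x + 4·y]].
At the point, J = [[17.0000, 17.0000], [12.0000, -7.0000]] (det J = -323.0000).
Solving J·Δ = −F gives Δ = (1.0093, 0.8731).
Then the next iterate is (x, y)₁ = (-1.9907, -0.1269).

(-1.9907, -0.1269)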